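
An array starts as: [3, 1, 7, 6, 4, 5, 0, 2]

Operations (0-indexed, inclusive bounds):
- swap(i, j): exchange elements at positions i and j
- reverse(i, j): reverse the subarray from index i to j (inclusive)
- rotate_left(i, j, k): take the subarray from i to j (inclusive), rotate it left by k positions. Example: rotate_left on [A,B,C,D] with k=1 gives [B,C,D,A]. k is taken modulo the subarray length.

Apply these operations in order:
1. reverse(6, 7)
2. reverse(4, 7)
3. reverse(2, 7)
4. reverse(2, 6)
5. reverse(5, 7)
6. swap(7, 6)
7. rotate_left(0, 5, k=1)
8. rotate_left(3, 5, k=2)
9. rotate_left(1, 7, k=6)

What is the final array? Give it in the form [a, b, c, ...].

After 1 (reverse(6, 7)): [3, 1, 7, 6, 4, 5, 2, 0]
After 2 (reverse(4, 7)): [3, 1, 7, 6, 0, 2, 5, 4]
After 3 (reverse(2, 7)): [3, 1, 4, 5, 2, 0, 6, 7]
After 4 (reverse(2, 6)): [3, 1, 6, 0, 2, 5, 4, 7]
After 5 (reverse(5, 7)): [3, 1, 6, 0, 2, 7, 4, 5]
After 6 (swap(7, 6)): [3, 1, 6, 0, 2, 7, 5, 4]
After 7 (rotate_left(0, 5, k=1)): [1, 6, 0, 2, 7, 3, 5, 4]
After 8 (rotate_left(3, 5, k=2)): [1, 6, 0, 3, 2, 7, 5, 4]
After 9 (rotate_left(1, 7, k=6)): [1, 4, 6, 0, 3, 2, 7, 5]

Answer: [1, 4, 6, 0, 3, 2, 7, 5]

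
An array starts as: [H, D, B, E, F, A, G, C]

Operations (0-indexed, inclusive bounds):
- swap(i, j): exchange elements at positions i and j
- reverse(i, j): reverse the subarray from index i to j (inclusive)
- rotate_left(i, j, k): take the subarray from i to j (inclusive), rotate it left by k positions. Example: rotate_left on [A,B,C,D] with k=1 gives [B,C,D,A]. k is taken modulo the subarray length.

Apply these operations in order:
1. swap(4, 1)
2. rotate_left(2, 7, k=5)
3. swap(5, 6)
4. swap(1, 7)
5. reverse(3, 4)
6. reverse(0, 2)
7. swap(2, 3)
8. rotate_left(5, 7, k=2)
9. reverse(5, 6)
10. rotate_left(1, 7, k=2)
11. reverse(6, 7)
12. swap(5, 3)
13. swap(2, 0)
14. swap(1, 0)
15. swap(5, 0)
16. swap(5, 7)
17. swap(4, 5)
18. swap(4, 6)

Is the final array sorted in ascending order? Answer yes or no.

After 1 (swap(4, 1)): [H, F, B, E, D, A, G, C]
After 2 (rotate_left(2, 7, k=5)): [H, F, C, B, E, D, A, G]
After 3 (swap(5, 6)): [H, F, C, B, E, A, D, G]
After 4 (swap(1, 7)): [H, G, C, B, E, A, D, F]
After 5 (reverse(3, 4)): [H, G, C, E, B, A, D, F]
After 6 (reverse(0, 2)): [C, G, H, E, B, A, D, F]
After 7 (swap(2, 3)): [C, G, E, H, B, A, D, F]
After 8 (rotate_left(5, 7, k=2)): [C, G, E, H, B, F, A, D]
After 9 (reverse(5, 6)): [C, G, E, H, B, A, F, D]
After 10 (rotate_left(1, 7, k=2)): [C, H, B, A, F, D, G, E]
After 11 (reverse(6, 7)): [C, H, B, A, F, D, E, G]
After 12 (swap(5, 3)): [C, H, B, D, F, A, E, G]
After 13 (swap(2, 0)): [B, H, C, D, F, A, E, G]
After 14 (swap(1, 0)): [H, B, C, D, F, A, E, G]
After 15 (swap(5, 0)): [A, B, C, D, F, H, E, G]
After 16 (swap(5, 7)): [A, B, C, D, F, G, E, H]
After 17 (swap(4, 5)): [A, B, C, D, G, F, E, H]
After 18 (swap(4, 6)): [A, B, C, D, E, F, G, H]

Answer: yes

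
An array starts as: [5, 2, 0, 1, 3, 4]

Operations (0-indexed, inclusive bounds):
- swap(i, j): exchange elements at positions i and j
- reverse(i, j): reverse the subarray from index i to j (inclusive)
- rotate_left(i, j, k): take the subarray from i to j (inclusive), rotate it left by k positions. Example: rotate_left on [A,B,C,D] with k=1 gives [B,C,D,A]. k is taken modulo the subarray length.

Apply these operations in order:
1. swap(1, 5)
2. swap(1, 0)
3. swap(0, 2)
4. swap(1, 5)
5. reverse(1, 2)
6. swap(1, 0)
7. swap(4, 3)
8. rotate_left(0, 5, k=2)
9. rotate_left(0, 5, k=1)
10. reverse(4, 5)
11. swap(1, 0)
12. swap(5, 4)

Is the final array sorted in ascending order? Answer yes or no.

After 1 (swap(1, 5)): [5, 4, 0, 1, 3, 2]
After 2 (swap(1, 0)): [4, 5, 0, 1, 3, 2]
After 3 (swap(0, 2)): [0, 5, 4, 1, 3, 2]
After 4 (swap(1, 5)): [0, 2, 4, 1, 3, 5]
After 5 (reverse(1, 2)): [0, 4, 2, 1, 3, 5]
After 6 (swap(1, 0)): [4, 0, 2, 1, 3, 5]
After 7 (swap(4, 3)): [4, 0, 2, 3, 1, 5]
After 8 (rotate_left(0, 5, k=2)): [2, 3, 1, 5, 4, 0]
After 9 (rotate_left(0, 5, k=1)): [3, 1, 5, 4, 0, 2]
After 10 (reverse(4, 5)): [3, 1, 5, 4, 2, 0]
After 11 (swap(1, 0)): [1, 3, 5, 4, 2, 0]
After 12 (swap(5, 4)): [1, 3, 5, 4, 0, 2]

Answer: no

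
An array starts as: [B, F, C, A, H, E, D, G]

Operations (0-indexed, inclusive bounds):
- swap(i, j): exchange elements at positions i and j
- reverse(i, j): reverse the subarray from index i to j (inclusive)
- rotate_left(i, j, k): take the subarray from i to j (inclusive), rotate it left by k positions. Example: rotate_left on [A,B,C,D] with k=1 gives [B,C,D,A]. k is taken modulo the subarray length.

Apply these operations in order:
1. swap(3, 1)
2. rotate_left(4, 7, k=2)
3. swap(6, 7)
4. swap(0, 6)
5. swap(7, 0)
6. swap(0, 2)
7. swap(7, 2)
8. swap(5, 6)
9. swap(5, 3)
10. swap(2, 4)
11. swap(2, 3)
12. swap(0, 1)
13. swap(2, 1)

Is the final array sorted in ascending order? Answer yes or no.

After 1 (swap(3, 1)): [B, A, C, F, H, E, D, G]
After 2 (rotate_left(4, 7, k=2)): [B, A, C, F, D, G, H, E]
After 3 (swap(6, 7)): [B, A, C, F, D, G, E, H]
After 4 (swap(0, 6)): [E, A, C, F, D, G, B, H]
After 5 (swap(7, 0)): [H, A, C, F, D, G, B, E]
After 6 (swap(0, 2)): [C, A, H, F, D, G, B, E]
After 7 (swap(7, 2)): [C, A, E, F, D, G, B, H]
After 8 (swap(5, 6)): [C, A, E, F, D, B, G, H]
After 9 (swap(5, 3)): [C, A, E, B, D, F, G, H]
After 10 (swap(2, 4)): [C, A, D, B, E, F, G, H]
After 11 (swap(2, 3)): [C, A, B, D, E, F, G, H]
After 12 (swap(0, 1)): [A, C, B, D, E, F, G, H]
After 13 (swap(2, 1)): [A, B, C, D, E, F, G, H]

Answer: yes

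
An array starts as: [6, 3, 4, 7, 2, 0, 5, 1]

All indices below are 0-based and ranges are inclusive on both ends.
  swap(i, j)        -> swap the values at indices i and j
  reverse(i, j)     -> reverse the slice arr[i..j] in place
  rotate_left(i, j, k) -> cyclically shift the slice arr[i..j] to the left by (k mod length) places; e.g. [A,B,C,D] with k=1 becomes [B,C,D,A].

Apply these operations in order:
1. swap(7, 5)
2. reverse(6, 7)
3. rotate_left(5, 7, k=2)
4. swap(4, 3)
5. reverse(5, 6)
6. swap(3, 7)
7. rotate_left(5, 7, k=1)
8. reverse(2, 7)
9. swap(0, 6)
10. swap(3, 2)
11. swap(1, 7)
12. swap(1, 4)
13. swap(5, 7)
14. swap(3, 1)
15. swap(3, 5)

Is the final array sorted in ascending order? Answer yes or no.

Answer: yes

Derivation:
After 1 (swap(7, 5)): [6, 3, 4, 7, 2, 1, 5, 0]
After 2 (reverse(6, 7)): [6, 3, 4, 7, 2, 1, 0, 5]
After 3 (rotate_left(5, 7, k=2)): [6, 3, 4, 7, 2, 5, 1, 0]
After 4 (swap(4, 3)): [6, 3, 4, 2, 7, 5, 1, 0]
After 5 (reverse(5, 6)): [6, 3, 4, 2, 7, 1, 5, 0]
After 6 (swap(3, 7)): [6, 3, 4, 0, 7, 1, 5, 2]
After 7 (rotate_left(5, 7, k=1)): [6, 3, 4, 0, 7, 5, 2, 1]
After 8 (reverse(2, 7)): [6, 3, 1, 2, 5, 7, 0, 4]
After 9 (swap(0, 6)): [0, 3, 1, 2, 5, 7, 6, 4]
After 10 (swap(3, 2)): [0, 3, 2, 1, 5, 7, 6, 4]
After 11 (swap(1, 7)): [0, 4, 2, 1, 5, 7, 6, 3]
After 12 (swap(1, 4)): [0, 5, 2, 1, 4, 7, 6, 3]
After 13 (swap(5, 7)): [0, 5, 2, 1, 4, 3, 6, 7]
After 14 (swap(3, 1)): [0, 1, 2, 5, 4, 3, 6, 7]
After 15 (swap(3, 5)): [0, 1, 2, 3, 4, 5, 6, 7]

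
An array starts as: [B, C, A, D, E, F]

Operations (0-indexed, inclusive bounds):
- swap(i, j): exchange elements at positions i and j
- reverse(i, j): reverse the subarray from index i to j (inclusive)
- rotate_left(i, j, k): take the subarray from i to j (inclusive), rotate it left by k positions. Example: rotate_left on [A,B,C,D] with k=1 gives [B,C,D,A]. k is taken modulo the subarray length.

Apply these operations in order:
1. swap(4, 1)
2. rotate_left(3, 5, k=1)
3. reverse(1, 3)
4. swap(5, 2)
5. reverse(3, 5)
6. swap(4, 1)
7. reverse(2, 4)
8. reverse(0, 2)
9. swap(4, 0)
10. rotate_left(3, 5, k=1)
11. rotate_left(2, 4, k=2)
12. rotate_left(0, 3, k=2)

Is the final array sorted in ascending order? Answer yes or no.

Answer: no

Derivation:
After 1 (swap(4, 1)): [B, E, A, D, C, F]
After 2 (rotate_left(3, 5, k=1)): [B, E, A, C, F, D]
After 3 (reverse(1, 3)): [B, C, A, E, F, D]
After 4 (swap(5, 2)): [B, C, D, E, F, A]
After 5 (reverse(3, 5)): [B, C, D, A, F, E]
After 6 (swap(4, 1)): [B, F, D, A, C, E]
After 7 (reverse(2, 4)): [B, F, C, A, D, E]
After 8 (reverse(0, 2)): [C, F, B, A, D, E]
After 9 (swap(4, 0)): [D, F, B, A, C, E]
After 10 (rotate_left(3, 5, k=1)): [D, F, B, C, E, A]
After 11 (rotate_left(2, 4, k=2)): [D, F, E, B, C, A]
After 12 (rotate_left(0, 3, k=2)): [E, B, D, F, C, A]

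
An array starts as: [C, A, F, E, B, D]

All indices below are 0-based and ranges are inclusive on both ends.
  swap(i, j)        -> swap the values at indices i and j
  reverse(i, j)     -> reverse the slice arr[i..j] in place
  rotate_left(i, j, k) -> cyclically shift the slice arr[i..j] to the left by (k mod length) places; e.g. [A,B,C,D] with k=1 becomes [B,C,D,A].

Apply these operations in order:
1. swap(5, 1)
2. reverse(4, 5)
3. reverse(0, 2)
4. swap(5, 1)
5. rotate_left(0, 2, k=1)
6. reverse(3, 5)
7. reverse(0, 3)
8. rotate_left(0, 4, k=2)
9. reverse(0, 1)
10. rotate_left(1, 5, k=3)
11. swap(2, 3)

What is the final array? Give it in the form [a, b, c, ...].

Answer: [B, F, C, E, A, D]

Derivation:
After 1 (swap(5, 1)): [C, D, F, E, B, A]
After 2 (reverse(4, 5)): [C, D, F, E, A, B]
After 3 (reverse(0, 2)): [F, D, C, E, A, B]
After 4 (swap(5, 1)): [F, B, C, E, A, D]
After 5 (rotate_left(0, 2, k=1)): [B, C, F, E, A, D]
After 6 (reverse(3, 5)): [B, C, F, D, A, E]
After 7 (reverse(0, 3)): [D, F, C, B, A, E]
After 8 (rotate_left(0, 4, k=2)): [C, B, A, D, F, E]
After 9 (reverse(0, 1)): [B, C, A, D, F, E]
After 10 (rotate_left(1, 5, k=3)): [B, F, E, C, A, D]
After 11 (swap(2, 3)): [B, F, C, E, A, D]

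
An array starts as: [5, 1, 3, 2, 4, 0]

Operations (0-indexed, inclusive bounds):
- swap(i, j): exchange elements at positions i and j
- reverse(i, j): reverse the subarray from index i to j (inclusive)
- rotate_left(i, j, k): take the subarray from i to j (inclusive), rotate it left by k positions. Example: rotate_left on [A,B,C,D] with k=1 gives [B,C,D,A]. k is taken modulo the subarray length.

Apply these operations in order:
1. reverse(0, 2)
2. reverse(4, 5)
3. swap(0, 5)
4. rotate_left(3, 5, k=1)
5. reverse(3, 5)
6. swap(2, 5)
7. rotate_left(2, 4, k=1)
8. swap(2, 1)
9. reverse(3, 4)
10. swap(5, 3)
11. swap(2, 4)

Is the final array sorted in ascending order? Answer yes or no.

After 1 (reverse(0, 2)): [3, 1, 5, 2, 4, 0]
After 2 (reverse(4, 5)): [3, 1, 5, 2, 0, 4]
After 3 (swap(0, 5)): [4, 1, 5, 2, 0, 3]
After 4 (rotate_left(3, 5, k=1)): [4, 1, 5, 0, 3, 2]
After 5 (reverse(3, 5)): [4, 1, 5, 2, 3, 0]
After 6 (swap(2, 5)): [4, 1, 0, 2, 3, 5]
After 7 (rotate_left(2, 4, k=1)): [4, 1, 2, 3, 0, 5]
After 8 (swap(2, 1)): [4, 2, 1, 3, 0, 5]
After 9 (reverse(3, 4)): [4, 2, 1, 0, 3, 5]
After 10 (swap(5, 3)): [4, 2, 1, 5, 3, 0]
After 11 (swap(2, 4)): [4, 2, 3, 5, 1, 0]

Answer: no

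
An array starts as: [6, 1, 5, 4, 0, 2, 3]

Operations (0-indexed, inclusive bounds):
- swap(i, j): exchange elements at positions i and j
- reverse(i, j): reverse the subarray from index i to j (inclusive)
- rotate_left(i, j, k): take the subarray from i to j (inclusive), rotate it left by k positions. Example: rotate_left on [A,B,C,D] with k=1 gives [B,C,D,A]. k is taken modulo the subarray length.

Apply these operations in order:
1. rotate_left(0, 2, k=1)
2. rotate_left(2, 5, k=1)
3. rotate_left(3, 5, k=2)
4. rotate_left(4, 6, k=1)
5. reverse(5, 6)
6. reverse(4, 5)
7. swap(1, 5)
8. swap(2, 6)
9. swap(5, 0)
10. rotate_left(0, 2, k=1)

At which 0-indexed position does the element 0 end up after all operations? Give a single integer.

After 1 (rotate_left(0, 2, k=1)): [1, 5, 6, 4, 0, 2, 3]
After 2 (rotate_left(2, 5, k=1)): [1, 5, 4, 0, 2, 6, 3]
After 3 (rotate_left(3, 5, k=2)): [1, 5, 4, 6, 0, 2, 3]
After 4 (rotate_left(4, 6, k=1)): [1, 5, 4, 6, 2, 3, 0]
After 5 (reverse(5, 6)): [1, 5, 4, 6, 2, 0, 3]
After 6 (reverse(4, 5)): [1, 5, 4, 6, 0, 2, 3]
After 7 (swap(1, 5)): [1, 2, 4, 6, 0, 5, 3]
After 8 (swap(2, 6)): [1, 2, 3, 6, 0, 5, 4]
After 9 (swap(5, 0)): [5, 2, 3, 6, 0, 1, 4]
After 10 (rotate_left(0, 2, k=1)): [2, 3, 5, 6, 0, 1, 4]

Answer: 4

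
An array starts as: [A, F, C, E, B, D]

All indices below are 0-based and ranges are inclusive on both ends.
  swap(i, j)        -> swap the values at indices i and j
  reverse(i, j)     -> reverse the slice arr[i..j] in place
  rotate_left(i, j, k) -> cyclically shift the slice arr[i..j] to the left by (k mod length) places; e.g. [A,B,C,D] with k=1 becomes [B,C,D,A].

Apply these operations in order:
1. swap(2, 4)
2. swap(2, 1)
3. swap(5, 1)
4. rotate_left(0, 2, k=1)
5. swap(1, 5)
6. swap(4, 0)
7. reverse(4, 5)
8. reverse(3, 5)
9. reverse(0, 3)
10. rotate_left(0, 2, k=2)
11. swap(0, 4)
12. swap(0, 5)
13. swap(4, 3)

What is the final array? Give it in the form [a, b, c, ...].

After 1 (swap(2, 4)): [A, F, B, E, C, D]
After 2 (swap(2, 1)): [A, B, F, E, C, D]
After 3 (swap(5, 1)): [A, D, F, E, C, B]
After 4 (rotate_left(0, 2, k=1)): [D, F, A, E, C, B]
After 5 (swap(1, 5)): [D, B, A, E, C, F]
After 6 (swap(4, 0)): [C, B, A, E, D, F]
After 7 (reverse(4, 5)): [C, B, A, E, F, D]
After 8 (reverse(3, 5)): [C, B, A, D, F, E]
After 9 (reverse(0, 3)): [D, A, B, C, F, E]
After 10 (rotate_left(0, 2, k=2)): [B, D, A, C, F, E]
After 11 (swap(0, 4)): [F, D, A, C, B, E]
After 12 (swap(0, 5)): [E, D, A, C, B, F]
After 13 (swap(4, 3)): [E, D, A, B, C, F]

Answer: [E, D, A, B, C, F]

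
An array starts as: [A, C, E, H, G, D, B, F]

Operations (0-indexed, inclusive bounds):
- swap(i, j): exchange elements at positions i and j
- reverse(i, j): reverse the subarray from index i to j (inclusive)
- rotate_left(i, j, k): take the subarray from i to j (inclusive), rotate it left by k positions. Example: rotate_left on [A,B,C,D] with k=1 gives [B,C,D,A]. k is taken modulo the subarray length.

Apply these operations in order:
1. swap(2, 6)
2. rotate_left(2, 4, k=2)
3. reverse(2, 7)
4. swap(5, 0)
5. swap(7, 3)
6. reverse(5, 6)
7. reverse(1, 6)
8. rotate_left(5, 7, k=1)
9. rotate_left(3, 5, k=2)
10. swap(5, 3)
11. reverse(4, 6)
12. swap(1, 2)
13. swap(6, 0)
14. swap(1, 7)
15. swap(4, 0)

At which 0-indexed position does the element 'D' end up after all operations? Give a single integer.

Answer: 4

Derivation:
After 1 (swap(2, 6)): [A, C, B, H, G, D, E, F]
After 2 (rotate_left(2, 4, k=2)): [A, C, G, B, H, D, E, F]
After 3 (reverse(2, 7)): [A, C, F, E, D, H, B, G]
After 4 (swap(5, 0)): [H, C, F, E, D, A, B, G]
After 5 (swap(7, 3)): [H, C, F, G, D, A, B, E]
After 6 (reverse(5, 6)): [H, C, F, G, D, B, A, E]
After 7 (reverse(1, 6)): [H, A, B, D, G, F, C, E]
After 8 (rotate_left(5, 7, k=1)): [H, A, B, D, G, C, E, F]
After 9 (rotate_left(3, 5, k=2)): [H, A, B, C, D, G, E, F]
After 10 (swap(5, 3)): [H, A, B, G, D, C, E, F]
After 11 (reverse(4, 6)): [H, A, B, G, E, C, D, F]
After 12 (swap(1, 2)): [H, B, A, G, E, C, D, F]
After 13 (swap(6, 0)): [D, B, A, G, E, C, H, F]
After 14 (swap(1, 7)): [D, F, A, G, E, C, H, B]
After 15 (swap(4, 0)): [E, F, A, G, D, C, H, B]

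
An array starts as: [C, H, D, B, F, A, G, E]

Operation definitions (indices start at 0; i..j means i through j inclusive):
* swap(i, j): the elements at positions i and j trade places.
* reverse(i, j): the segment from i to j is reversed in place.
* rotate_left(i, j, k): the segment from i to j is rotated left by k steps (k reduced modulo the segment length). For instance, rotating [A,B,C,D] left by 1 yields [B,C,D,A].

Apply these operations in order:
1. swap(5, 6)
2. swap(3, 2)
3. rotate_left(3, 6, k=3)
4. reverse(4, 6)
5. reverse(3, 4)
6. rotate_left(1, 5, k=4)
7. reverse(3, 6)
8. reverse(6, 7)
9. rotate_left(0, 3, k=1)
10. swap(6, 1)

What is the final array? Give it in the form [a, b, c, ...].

After 1 (swap(5, 6)): [C, H, D, B, F, G, A, E]
After 2 (swap(3, 2)): [C, H, B, D, F, G, A, E]
After 3 (rotate_left(3, 6, k=3)): [C, H, B, A, D, F, G, E]
After 4 (reverse(4, 6)): [C, H, B, A, G, F, D, E]
After 5 (reverse(3, 4)): [C, H, B, G, A, F, D, E]
After 6 (rotate_left(1, 5, k=4)): [C, F, H, B, G, A, D, E]
After 7 (reverse(3, 6)): [C, F, H, D, A, G, B, E]
After 8 (reverse(6, 7)): [C, F, H, D, A, G, E, B]
After 9 (rotate_left(0, 3, k=1)): [F, H, D, C, A, G, E, B]
After 10 (swap(6, 1)): [F, E, D, C, A, G, H, B]

Answer: [F, E, D, C, A, G, H, B]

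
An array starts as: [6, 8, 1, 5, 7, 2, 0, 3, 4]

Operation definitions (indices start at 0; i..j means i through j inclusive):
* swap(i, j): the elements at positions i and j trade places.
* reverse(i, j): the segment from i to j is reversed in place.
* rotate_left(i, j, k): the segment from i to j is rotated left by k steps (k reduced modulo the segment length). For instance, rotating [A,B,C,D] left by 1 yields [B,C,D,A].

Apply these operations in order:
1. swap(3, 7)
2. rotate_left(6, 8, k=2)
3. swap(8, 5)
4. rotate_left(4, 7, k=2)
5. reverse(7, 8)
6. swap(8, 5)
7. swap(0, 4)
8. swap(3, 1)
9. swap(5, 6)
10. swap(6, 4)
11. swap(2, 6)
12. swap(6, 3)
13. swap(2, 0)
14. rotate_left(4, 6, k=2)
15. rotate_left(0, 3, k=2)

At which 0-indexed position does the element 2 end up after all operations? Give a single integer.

Answer: 7

Derivation:
After 1 (swap(3, 7)): [6, 8, 1, 3, 7, 2, 0, 5, 4]
After 2 (rotate_left(6, 8, k=2)): [6, 8, 1, 3, 7, 2, 4, 0, 5]
After 3 (swap(8, 5)): [6, 8, 1, 3, 7, 5, 4, 0, 2]
After 4 (rotate_left(4, 7, k=2)): [6, 8, 1, 3, 4, 0, 7, 5, 2]
After 5 (reverse(7, 8)): [6, 8, 1, 3, 4, 0, 7, 2, 5]
After 6 (swap(8, 5)): [6, 8, 1, 3, 4, 5, 7, 2, 0]
After 7 (swap(0, 4)): [4, 8, 1, 3, 6, 5, 7, 2, 0]
After 8 (swap(3, 1)): [4, 3, 1, 8, 6, 5, 7, 2, 0]
After 9 (swap(5, 6)): [4, 3, 1, 8, 6, 7, 5, 2, 0]
After 10 (swap(6, 4)): [4, 3, 1, 8, 5, 7, 6, 2, 0]
After 11 (swap(2, 6)): [4, 3, 6, 8, 5, 7, 1, 2, 0]
After 12 (swap(6, 3)): [4, 3, 6, 1, 5, 7, 8, 2, 0]
After 13 (swap(2, 0)): [6, 3, 4, 1, 5, 7, 8, 2, 0]
After 14 (rotate_left(4, 6, k=2)): [6, 3, 4, 1, 8, 5, 7, 2, 0]
After 15 (rotate_left(0, 3, k=2)): [4, 1, 6, 3, 8, 5, 7, 2, 0]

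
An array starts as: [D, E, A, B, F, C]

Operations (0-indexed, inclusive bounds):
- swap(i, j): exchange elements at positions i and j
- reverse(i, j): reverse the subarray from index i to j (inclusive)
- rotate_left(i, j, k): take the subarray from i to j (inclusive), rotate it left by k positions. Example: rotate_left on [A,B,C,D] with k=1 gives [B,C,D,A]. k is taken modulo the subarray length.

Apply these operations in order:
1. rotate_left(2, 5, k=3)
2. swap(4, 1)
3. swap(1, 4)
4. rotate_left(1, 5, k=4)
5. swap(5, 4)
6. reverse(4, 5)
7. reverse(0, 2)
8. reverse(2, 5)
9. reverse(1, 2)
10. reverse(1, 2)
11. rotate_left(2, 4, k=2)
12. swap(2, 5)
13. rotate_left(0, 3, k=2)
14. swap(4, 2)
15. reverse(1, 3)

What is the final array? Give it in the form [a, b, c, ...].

Answer: [D, F, A, B, E, C]

Derivation:
After 1 (rotate_left(2, 5, k=3)): [D, E, C, A, B, F]
After 2 (swap(4, 1)): [D, B, C, A, E, F]
After 3 (swap(1, 4)): [D, E, C, A, B, F]
After 4 (rotate_left(1, 5, k=4)): [D, F, E, C, A, B]
After 5 (swap(5, 4)): [D, F, E, C, B, A]
After 6 (reverse(4, 5)): [D, F, E, C, A, B]
After 7 (reverse(0, 2)): [E, F, D, C, A, B]
After 8 (reverse(2, 5)): [E, F, B, A, C, D]
After 9 (reverse(1, 2)): [E, B, F, A, C, D]
After 10 (reverse(1, 2)): [E, F, B, A, C, D]
After 11 (rotate_left(2, 4, k=2)): [E, F, C, B, A, D]
After 12 (swap(2, 5)): [E, F, D, B, A, C]
After 13 (rotate_left(0, 3, k=2)): [D, B, E, F, A, C]
After 14 (swap(4, 2)): [D, B, A, F, E, C]
After 15 (reverse(1, 3)): [D, F, A, B, E, C]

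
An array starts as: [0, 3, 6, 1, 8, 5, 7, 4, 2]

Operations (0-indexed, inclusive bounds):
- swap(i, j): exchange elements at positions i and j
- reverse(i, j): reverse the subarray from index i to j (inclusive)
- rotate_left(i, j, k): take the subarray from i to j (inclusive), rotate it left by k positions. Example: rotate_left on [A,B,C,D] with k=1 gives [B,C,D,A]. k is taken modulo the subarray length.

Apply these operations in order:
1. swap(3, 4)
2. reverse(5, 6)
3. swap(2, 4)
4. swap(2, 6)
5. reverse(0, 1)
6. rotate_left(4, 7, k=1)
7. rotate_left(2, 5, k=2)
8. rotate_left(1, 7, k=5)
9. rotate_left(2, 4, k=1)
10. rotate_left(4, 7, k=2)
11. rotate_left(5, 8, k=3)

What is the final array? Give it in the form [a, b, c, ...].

After 1 (swap(3, 4)): [0, 3, 6, 8, 1, 5, 7, 4, 2]
After 2 (reverse(5, 6)): [0, 3, 6, 8, 1, 7, 5, 4, 2]
After 3 (swap(2, 4)): [0, 3, 1, 8, 6, 7, 5, 4, 2]
After 4 (swap(2, 6)): [0, 3, 5, 8, 6, 7, 1, 4, 2]
After 5 (reverse(0, 1)): [3, 0, 5, 8, 6, 7, 1, 4, 2]
After 6 (rotate_left(4, 7, k=1)): [3, 0, 5, 8, 7, 1, 4, 6, 2]
After 7 (rotate_left(2, 5, k=2)): [3, 0, 7, 1, 5, 8, 4, 6, 2]
After 8 (rotate_left(1, 7, k=5)): [3, 4, 6, 0, 7, 1, 5, 8, 2]
After 9 (rotate_left(2, 4, k=1)): [3, 4, 0, 7, 6, 1, 5, 8, 2]
After 10 (rotate_left(4, 7, k=2)): [3, 4, 0, 7, 5, 8, 6, 1, 2]
After 11 (rotate_left(5, 8, k=3)): [3, 4, 0, 7, 5, 2, 8, 6, 1]

Answer: [3, 4, 0, 7, 5, 2, 8, 6, 1]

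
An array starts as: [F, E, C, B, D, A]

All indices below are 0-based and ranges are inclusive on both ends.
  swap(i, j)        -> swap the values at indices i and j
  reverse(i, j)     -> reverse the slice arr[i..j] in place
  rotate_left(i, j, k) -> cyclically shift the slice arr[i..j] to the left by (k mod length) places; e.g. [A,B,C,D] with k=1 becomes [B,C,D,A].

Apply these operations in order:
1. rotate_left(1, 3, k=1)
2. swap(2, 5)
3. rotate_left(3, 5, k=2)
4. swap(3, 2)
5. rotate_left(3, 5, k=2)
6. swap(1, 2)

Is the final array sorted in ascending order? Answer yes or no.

Answer: no

Derivation:
After 1 (rotate_left(1, 3, k=1)): [F, C, B, E, D, A]
After 2 (swap(2, 5)): [F, C, A, E, D, B]
After 3 (rotate_left(3, 5, k=2)): [F, C, A, B, E, D]
After 4 (swap(3, 2)): [F, C, B, A, E, D]
After 5 (rotate_left(3, 5, k=2)): [F, C, B, D, A, E]
After 6 (swap(1, 2)): [F, B, C, D, A, E]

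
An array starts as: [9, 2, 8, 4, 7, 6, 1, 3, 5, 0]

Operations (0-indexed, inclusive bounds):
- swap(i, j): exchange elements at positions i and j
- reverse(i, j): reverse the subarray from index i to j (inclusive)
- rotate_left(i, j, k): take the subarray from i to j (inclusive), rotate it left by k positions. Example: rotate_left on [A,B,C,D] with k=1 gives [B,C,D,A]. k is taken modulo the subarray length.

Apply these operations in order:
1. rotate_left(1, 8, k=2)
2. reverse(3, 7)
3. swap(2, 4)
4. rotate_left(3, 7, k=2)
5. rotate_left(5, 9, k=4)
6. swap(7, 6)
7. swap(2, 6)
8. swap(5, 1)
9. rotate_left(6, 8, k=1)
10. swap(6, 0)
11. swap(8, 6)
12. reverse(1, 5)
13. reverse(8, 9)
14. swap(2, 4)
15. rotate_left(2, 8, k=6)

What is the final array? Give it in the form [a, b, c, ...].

Answer: [6, 4, 8, 2, 3, 1, 0, 5, 7, 9]

Derivation:
After 1 (rotate_left(1, 8, k=2)): [9, 4, 7, 6, 1, 3, 5, 2, 8, 0]
After 2 (reverse(3, 7)): [9, 4, 7, 2, 5, 3, 1, 6, 8, 0]
After 3 (swap(2, 4)): [9, 4, 5, 2, 7, 3, 1, 6, 8, 0]
After 4 (rotate_left(3, 7, k=2)): [9, 4, 5, 3, 1, 6, 2, 7, 8, 0]
After 5 (rotate_left(5, 9, k=4)): [9, 4, 5, 3, 1, 0, 6, 2, 7, 8]
After 6 (swap(7, 6)): [9, 4, 5, 3, 1, 0, 2, 6, 7, 8]
After 7 (swap(2, 6)): [9, 4, 2, 3, 1, 0, 5, 6, 7, 8]
After 8 (swap(5, 1)): [9, 0, 2, 3, 1, 4, 5, 6, 7, 8]
After 9 (rotate_left(6, 8, k=1)): [9, 0, 2, 3, 1, 4, 6, 7, 5, 8]
After 10 (swap(6, 0)): [6, 0, 2, 3, 1, 4, 9, 7, 5, 8]
After 11 (swap(8, 6)): [6, 0, 2, 3, 1, 4, 5, 7, 9, 8]
After 12 (reverse(1, 5)): [6, 4, 1, 3, 2, 0, 5, 7, 9, 8]
After 13 (reverse(8, 9)): [6, 4, 1, 3, 2, 0, 5, 7, 8, 9]
After 14 (swap(2, 4)): [6, 4, 2, 3, 1, 0, 5, 7, 8, 9]
After 15 (rotate_left(2, 8, k=6)): [6, 4, 8, 2, 3, 1, 0, 5, 7, 9]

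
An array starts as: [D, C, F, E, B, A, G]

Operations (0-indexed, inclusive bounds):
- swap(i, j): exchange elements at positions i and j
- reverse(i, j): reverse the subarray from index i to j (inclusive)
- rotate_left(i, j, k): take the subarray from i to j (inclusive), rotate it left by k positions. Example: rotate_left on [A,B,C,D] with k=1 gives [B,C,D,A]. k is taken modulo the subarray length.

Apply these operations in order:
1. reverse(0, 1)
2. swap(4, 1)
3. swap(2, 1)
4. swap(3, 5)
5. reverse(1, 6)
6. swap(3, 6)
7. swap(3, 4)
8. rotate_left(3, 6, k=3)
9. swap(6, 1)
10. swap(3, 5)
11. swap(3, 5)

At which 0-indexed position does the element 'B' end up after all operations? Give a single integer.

Answer: 1

Derivation:
After 1 (reverse(0, 1)): [C, D, F, E, B, A, G]
After 2 (swap(4, 1)): [C, B, F, E, D, A, G]
After 3 (swap(2, 1)): [C, F, B, E, D, A, G]
After 4 (swap(3, 5)): [C, F, B, A, D, E, G]
After 5 (reverse(1, 6)): [C, G, E, D, A, B, F]
After 6 (swap(3, 6)): [C, G, E, F, A, B, D]
After 7 (swap(3, 4)): [C, G, E, A, F, B, D]
After 8 (rotate_left(3, 6, k=3)): [C, G, E, D, A, F, B]
After 9 (swap(6, 1)): [C, B, E, D, A, F, G]
After 10 (swap(3, 5)): [C, B, E, F, A, D, G]
After 11 (swap(3, 5)): [C, B, E, D, A, F, G]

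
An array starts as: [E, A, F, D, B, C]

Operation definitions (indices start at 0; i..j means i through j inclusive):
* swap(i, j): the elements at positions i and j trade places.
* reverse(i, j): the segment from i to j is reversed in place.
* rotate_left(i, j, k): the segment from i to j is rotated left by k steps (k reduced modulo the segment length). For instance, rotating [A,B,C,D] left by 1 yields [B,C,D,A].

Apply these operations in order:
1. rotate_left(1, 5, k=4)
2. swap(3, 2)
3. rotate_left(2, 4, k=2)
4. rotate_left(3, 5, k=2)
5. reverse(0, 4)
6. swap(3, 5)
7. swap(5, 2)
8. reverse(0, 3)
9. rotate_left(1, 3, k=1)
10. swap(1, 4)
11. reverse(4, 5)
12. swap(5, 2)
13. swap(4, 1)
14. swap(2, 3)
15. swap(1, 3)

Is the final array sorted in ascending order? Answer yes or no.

Answer: yes

Derivation:
After 1 (rotate_left(1, 5, k=4)): [E, C, A, F, D, B]
After 2 (swap(3, 2)): [E, C, F, A, D, B]
After 3 (rotate_left(2, 4, k=2)): [E, C, D, F, A, B]
After 4 (rotate_left(3, 5, k=2)): [E, C, D, B, F, A]
After 5 (reverse(0, 4)): [F, B, D, C, E, A]
After 6 (swap(3, 5)): [F, B, D, A, E, C]
After 7 (swap(5, 2)): [F, B, C, A, E, D]
After 8 (reverse(0, 3)): [A, C, B, F, E, D]
After 9 (rotate_left(1, 3, k=1)): [A, B, F, C, E, D]
After 10 (swap(1, 4)): [A, E, F, C, B, D]
After 11 (reverse(4, 5)): [A, E, F, C, D, B]
After 12 (swap(5, 2)): [A, E, B, C, D, F]
After 13 (swap(4, 1)): [A, D, B, C, E, F]
After 14 (swap(2, 3)): [A, D, C, B, E, F]
After 15 (swap(1, 3)): [A, B, C, D, E, F]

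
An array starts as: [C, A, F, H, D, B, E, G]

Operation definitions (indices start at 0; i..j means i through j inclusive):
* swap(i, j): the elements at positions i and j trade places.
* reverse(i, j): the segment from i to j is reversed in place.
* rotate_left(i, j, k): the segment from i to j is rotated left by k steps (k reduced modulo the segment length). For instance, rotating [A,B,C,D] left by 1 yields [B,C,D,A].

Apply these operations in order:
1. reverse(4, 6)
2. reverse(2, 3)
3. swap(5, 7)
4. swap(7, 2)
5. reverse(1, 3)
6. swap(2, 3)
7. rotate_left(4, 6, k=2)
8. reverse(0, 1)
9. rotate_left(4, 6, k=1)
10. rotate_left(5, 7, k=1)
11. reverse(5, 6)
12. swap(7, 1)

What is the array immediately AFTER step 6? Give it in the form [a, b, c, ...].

After 1 (reverse(4, 6)): [C, A, F, H, E, B, D, G]
After 2 (reverse(2, 3)): [C, A, H, F, E, B, D, G]
After 3 (swap(5, 7)): [C, A, H, F, E, G, D, B]
After 4 (swap(7, 2)): [C, A, B, F, E, G, D, H]
After 5 (reverse(1, 3)): [C, F, B, A, E, G, D, H]
After 6 (swap(2, 3)): [C, F, A, B, E, G, D, H]

Answer: [C, F, A, B, E, G, D, H]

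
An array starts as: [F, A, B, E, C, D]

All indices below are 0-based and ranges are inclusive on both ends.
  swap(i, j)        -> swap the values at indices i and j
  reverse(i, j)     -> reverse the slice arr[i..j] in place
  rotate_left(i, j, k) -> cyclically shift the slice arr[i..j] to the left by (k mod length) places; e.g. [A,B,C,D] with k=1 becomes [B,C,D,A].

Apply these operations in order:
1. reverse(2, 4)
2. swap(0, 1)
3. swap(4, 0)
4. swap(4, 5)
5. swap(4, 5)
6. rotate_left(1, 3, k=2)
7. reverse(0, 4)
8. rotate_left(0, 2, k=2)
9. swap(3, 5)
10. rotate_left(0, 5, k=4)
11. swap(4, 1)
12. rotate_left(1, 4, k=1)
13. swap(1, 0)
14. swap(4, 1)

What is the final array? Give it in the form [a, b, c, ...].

After 1 (reverse(2, 4)): [F, A, C, E, B, D]
After 2 (swap(0, 1)): [A, F, C, E, B, D]
After 3 (swap(4, 0)): [B, F, C, E, A, D]
After 4 (swap(4, 5)): [B, F, C, E, D, A]
After 5 (swap(4, 5)): [B, F, C, E, A, D]
After 6 (rotate_left(1, 3, k=2)): [B, E, F, C, A, D]
After 7 (reverse(0, 4)): [A, C, F, E, B, D]
After 8 (rotate_left(0, 2, k=2)): [F, A, C, E, B, D]
After 9 (swap(3, 5)): [F, A, C, D, B, E]
After 10 (rotate_left(0, 5, k=4)): [B, E, F, A, C, D]
After 11 (swap(4, 1)): [B, C, F, A, E, D]
After 12 (rotate_left(1, 4, k=1)): [B, F, A, E, C, D]
After 13 (swap(1, 0)): [F, B, A, E, C, D]
After 14 (swap(4, 1)): [F, C, A, E, B, D]

Answer: [F, C, A, E, B, D]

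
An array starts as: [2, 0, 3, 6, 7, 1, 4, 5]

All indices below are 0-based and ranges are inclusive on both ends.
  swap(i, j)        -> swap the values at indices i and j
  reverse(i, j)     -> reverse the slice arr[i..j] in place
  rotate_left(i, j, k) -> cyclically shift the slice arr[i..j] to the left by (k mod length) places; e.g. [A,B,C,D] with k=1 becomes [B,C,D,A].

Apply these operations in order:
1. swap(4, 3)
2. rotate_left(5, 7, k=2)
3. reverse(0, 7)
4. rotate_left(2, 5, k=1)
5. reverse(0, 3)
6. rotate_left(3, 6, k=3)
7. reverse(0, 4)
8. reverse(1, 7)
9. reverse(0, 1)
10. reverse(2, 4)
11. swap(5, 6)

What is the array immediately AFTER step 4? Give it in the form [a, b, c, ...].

Answer: [4, 1, 6, 7, 3, 5, 0, 2]

Derivation:
After 1 (swap(4, 3)): [2, 0, 3, 7, 6, 1, 4, 5]
After 2 (rotate_left(5, 7, k=2)): [2, 0, 3, 7, 6, 5, 1, 4]
After 3 (reverse(0, 7)): [4, 1, 5, 6, 7, 3, 0, 2]
After 4 (rotate_left(2, 5, k=1)): [4, 1, 6, 7, 3, 5, 0, 2]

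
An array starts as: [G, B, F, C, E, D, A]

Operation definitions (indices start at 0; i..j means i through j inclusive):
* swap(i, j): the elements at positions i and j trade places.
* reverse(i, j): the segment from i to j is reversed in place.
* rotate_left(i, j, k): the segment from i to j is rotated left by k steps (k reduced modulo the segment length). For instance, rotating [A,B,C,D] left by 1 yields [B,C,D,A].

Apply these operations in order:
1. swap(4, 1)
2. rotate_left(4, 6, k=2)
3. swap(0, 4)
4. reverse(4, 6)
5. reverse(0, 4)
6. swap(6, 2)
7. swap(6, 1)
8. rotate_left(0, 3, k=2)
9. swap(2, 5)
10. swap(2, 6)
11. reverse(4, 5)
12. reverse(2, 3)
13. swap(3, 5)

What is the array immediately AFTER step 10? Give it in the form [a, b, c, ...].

Answer: [G, E, C, F, A, D, B]

Derivation:
After 1 (swap(4, 1)): [G, E, F, C, B, D, A]
After 2 (rotate_left(4, 6, k=2)): [G, E, F, C, A, B, D]
After 3 (swap(0, 4)): [A, E, F, C, G, B, D]
After 4 (reverse(4, 6)): [A, E, F, C, D, B, G]
After 5 (reverse(0, 4)): [D, C, F, E, A, B, G]
After 6 (swap(6, 2)): [D, C, G, E, A, B, F]
After 7 (swap(6, 1)): [D, F, G, E, A, B, C]
After 8 (rotate_left(0, 3, k=2)): [G, E, D, F, A, B, C]
After 9 (swap(2, 5)): [G, E, B, F, A, D, C]
After 10 (swap(2, 6)): [G, E, C, F, A, D, B]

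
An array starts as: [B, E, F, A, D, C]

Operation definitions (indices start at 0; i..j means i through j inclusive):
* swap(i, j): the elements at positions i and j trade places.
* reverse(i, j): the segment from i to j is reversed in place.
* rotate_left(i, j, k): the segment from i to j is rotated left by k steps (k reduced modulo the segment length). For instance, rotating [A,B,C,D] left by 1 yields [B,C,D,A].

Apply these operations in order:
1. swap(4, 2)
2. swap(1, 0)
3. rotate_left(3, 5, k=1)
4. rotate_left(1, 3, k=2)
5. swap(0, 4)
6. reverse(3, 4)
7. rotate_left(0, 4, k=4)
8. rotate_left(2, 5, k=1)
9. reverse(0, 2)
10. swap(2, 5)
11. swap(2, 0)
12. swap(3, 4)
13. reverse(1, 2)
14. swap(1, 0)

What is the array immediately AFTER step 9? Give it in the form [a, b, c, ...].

After 1 (swap(4, 2)): [B, E, D, A, F, C]
After 2 (swap(1, 0)): [E, B, D, A, F, C]
After 3 (rotate_left(3, 5, k=1)): [E, B, D, F, C, A]
After 4 (rotate_left(1, 3, k=2)): [E, F, B, D, C, A]
After 5 (swap(0, 4)): [C, F, B, D, E, A]
After 6 (reverse(3, 4)): [C, F, B, E, D, A]
After 7 (rotate_left(0, 4, k=4)): [D, C, F, B, E, A]
After 8 (rotate_left(2, 5, k=1)): [D, C, B, E, A, F]
After 9 (reverse(0, 2)): [B, C, D, E, A, F]

Answer: [B, C, D, E, A, F]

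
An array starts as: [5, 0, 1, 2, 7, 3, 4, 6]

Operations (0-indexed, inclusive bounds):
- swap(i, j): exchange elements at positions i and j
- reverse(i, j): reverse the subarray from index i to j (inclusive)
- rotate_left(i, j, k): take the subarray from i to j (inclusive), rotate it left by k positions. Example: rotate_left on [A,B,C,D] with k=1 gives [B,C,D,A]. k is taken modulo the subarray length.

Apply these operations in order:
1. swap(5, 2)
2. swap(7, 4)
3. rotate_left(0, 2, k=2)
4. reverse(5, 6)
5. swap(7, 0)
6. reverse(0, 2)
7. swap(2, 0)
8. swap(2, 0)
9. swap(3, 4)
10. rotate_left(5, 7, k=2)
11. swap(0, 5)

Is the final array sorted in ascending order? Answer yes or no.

After 1 (swap(5, 2)): [5, 0, 3, 2, 7, 1, 4, 6]
After 2 (swap(7, 4)): [5, 0, 3, 2, 6, 1, 4, 7]
After 3 (rotate_left(0, 2, k=2)): [3, 5, 0, 2, 6, 1, 4, 7]
After 4 (reverse(5, 6)): [3, 5, 0, 2, 6, 4, 1, 7]
After 5 (swap(7, 0)): [7, 5, 0, 2, 6, 4, 1, 3]
After 6 (reverse(0, 2)): [0, 5, 7, 2, 6, 4, 1, 3]
After 7 (swap(2, 0)): [7, 5, 0, 2, 6, 4, 1, 3]
After 8 (swap(2, 0)): [0, 5, 7, 2, 6, 4, 1, 3]
After 9 (swap(3, 4)): [0, 5, 7, 6, 2, 4, 1, 3]
After 10 (rotate_left(5, 7, k=2)): [0, 5, 7, 6, 2, 3, 4, 1]
After 11 (swap(0, 5)): [3, 5, 7, 6, 2, 0, 4, 1]

Answer: no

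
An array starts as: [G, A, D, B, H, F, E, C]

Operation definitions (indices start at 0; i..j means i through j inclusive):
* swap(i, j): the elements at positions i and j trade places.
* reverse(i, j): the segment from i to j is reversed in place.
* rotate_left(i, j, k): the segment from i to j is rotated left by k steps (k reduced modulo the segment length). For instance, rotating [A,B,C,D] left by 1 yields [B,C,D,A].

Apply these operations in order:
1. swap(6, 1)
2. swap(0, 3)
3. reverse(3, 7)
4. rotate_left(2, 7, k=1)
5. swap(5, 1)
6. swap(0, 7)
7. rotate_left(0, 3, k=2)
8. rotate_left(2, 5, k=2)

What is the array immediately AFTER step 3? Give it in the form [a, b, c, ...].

Answer: [B, E, D, C, A, F, H, G]

Derivation:
After 1 (swap(6, 1)): [G, E, D, B, H, F, A, C]
After 2 (swap(0, 3)): [B, E, D, G, H, F, A, C]
After 3 (reverse(3, 7)): [B, E, D, C, A, F, H, G]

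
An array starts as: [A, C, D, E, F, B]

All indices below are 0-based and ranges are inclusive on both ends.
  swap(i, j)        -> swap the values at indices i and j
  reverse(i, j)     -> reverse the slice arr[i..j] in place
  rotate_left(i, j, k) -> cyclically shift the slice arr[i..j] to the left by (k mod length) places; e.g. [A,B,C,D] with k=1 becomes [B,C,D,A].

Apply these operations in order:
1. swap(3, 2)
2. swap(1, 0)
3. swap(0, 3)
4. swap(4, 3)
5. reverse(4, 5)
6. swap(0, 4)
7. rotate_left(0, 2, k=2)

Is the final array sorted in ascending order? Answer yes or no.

After 1 (swap(3, 2)): [A, C, E, D, F, B]
After 2 (swap(1, 0)): [C, A, E, D, F, B]
After 3 (swap(0, 3)): [D, A, E, C, F, B]
After 4 (swap(4, 3)): [D, A, E, F, C, B]
After 5 (reverse(4, 5)): [D, A, E, F, B, C]
After 6 (swap(0, 4)): [B, A, E, F, D, C]
After 7 (rotate_left(0, 2, k=2)): [E, B, A, F, D, C]

Answer: no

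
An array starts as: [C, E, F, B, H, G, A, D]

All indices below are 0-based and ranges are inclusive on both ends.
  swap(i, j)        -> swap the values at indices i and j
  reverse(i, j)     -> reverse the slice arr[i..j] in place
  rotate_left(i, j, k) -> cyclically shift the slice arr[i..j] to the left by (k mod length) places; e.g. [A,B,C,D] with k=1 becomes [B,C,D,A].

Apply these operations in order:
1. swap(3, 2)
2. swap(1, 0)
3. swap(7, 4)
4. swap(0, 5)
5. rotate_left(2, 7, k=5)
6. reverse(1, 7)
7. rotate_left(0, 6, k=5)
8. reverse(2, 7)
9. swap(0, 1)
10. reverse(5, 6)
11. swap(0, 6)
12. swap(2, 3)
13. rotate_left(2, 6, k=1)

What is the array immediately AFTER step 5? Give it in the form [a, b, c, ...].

After 1 (swap(3, 2)): [C, E, B, F, H, G, A, D]
After 2 (swap(1, 0)): [E, C, B, F, H, G, A, D]
After 3 (swap(7, 4)): [E, C, B, F, D, G, A, H]
After 4 (swap(0, 5)): [G, C, B, F, D, E, A, H]
After 5 (rotate_left(2, 7, k=5)): [G, C, H, B, F, D, E, A]

Answer: [G, C, H, B, F, D, E, A]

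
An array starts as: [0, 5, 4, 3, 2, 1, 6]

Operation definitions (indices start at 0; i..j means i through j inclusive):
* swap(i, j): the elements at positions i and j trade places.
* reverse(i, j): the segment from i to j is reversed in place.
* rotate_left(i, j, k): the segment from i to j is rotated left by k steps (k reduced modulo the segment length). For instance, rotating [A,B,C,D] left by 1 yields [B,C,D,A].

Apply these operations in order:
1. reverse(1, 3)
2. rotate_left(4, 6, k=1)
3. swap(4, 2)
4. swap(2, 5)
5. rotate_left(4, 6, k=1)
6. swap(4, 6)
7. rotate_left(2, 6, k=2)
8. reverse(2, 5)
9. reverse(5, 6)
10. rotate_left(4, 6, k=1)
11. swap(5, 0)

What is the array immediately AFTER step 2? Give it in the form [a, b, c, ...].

Answer: [0, 3, 4, 5, 1, 6, 2]

Derivation:
After 1 (reverse(1, 3)): [0, 3, 4, 5, 2, 1, 6]
After 2 (rotate_left(4, 6, k=1)): [0, 3, 4, 5, 1, 6, 2]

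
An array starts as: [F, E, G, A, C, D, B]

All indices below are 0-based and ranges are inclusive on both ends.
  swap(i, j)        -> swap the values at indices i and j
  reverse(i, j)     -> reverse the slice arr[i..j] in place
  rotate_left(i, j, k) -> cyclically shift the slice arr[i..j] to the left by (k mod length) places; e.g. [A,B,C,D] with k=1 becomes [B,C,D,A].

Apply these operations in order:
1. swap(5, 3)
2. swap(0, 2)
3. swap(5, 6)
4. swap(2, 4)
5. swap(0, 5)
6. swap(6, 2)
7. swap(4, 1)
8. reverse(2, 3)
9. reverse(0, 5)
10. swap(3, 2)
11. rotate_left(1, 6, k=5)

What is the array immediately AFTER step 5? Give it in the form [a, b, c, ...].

Answer: [B, E, C, D, F, G, A]

Derivation:
After 1 (swap(5, 3)): [F, E, G, D, C, A, B]
After 2 (swap(0, 2)): [G, E, F, D, C, A, B]
After 3 (swap(5, 6)): [G, E, F, D, C, B, A]
After 4 (swap(2, 4)): [G, E, C, D, F, B, A]
After 5 (swap(0, 5)): [B, E, C, D, F, G, A]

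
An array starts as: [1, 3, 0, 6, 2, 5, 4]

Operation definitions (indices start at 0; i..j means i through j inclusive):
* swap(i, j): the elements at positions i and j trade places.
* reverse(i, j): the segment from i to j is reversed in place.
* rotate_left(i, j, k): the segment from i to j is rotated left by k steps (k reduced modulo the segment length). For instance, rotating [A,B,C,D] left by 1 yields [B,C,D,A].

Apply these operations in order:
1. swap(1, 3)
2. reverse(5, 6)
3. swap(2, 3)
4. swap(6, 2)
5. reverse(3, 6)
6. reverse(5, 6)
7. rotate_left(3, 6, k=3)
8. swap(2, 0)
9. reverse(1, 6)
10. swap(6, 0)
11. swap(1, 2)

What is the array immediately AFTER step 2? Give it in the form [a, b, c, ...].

After 1 (swap(1, 3)): [1, 6, 0, 3, 2, 5, 4]
After 2 (reverse(5, 6)): [1, 6, 0, 3, 2, 4, 5]

Answer: [1, 6, 0, 3, 2, 4, 5]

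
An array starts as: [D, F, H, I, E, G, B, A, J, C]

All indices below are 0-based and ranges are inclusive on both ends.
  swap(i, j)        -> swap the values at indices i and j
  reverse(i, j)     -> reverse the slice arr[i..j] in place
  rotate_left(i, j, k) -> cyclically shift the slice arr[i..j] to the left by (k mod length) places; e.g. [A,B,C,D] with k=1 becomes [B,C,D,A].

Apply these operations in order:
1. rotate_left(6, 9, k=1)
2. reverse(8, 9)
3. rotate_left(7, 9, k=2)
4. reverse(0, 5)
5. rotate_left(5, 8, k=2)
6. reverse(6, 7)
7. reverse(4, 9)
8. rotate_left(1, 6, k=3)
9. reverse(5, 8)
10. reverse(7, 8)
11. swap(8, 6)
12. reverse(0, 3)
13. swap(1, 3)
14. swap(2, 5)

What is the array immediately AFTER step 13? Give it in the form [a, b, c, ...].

Answer: [J, G, B, A, E, C, H, I, D, F]

Derivation:
After 1 (rotate_left(6, 9, k=1)): [D, F, H, I, E, G, A, J, C, B]
After 2 (reverse(8, 9)): [D, F, H, I, E, G, A, J, B, C]
After 3 (rotate_left(7, 9, k=2)): [D, F, H, I, E, G, A, C, J, B]
After 4 (reverse(0, 5)): [G, E, I, H, F, D, A, C, J, B]
After 5 (rotate_left(5, 8, k=2)): [G, E, I, H, F, C, J, D, A, B]
After 6 (reverse(6, 7)): [G, E, I, H, F, C, D, J, A, B]
After 7 (reverse(4, 9)): [G, E, I, H, B, A, J, D, C, F]
After 8 (rotate_left(1, 6, k=3)): [G, B, A, J, E, I, H, D, C, F]
After 9 (reverse(5, 8)): [G, B, A, J, E, C, D, H, I, F]
After 10 (reverse(7, 8)): [G, B, A, J, E, C, D, I, H, F]
After 11 (swap(8, 6)): [G, B, A, J, E, C, H, I, D, F]
After 12 (reverse(0, 3)): [J, A, B, G, E, C, H, I, D, F]
After 13 (swap(1, 3)): [J, G, B, A, E, C, H, I, D, F]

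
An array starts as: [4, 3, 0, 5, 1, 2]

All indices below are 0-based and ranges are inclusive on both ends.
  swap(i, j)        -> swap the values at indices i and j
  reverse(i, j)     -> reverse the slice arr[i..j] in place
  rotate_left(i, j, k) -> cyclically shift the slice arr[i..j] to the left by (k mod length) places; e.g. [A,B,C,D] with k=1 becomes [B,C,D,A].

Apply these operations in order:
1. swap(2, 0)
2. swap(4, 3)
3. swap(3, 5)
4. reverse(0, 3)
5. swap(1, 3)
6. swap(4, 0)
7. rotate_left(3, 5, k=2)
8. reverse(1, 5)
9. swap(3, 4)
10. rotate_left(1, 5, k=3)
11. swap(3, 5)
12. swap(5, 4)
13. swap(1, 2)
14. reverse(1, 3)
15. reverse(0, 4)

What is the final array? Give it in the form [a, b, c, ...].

Answer: [2, 0, 1, 3, 5, 4]

Derivation:
After 1 (swap(2, 0)): [0, 3, 4, 5, 1, 2]
After 2 (swap(4, 3)): [0, 3, 4, 1, 5, 2]
After 3 (swap(3, 5)): [0, 3, 4, 2, 5, 1]
After 4 (reverse(0, 3)): [2, 4, 3, 0, 5, 1]
After 5 (swap(1, 3)): [2, 0, 3, 4, 5, 1]
After 6 (swap(4, 0)): [5, 0, 3, 4, 2, 1]
After 7 (rotate_left(3, 5, k=2)): [5, 0, 3, 1, 4, 2]
After 8 (reverse(1, 5)): [5, 2, 4, 1, 3, 0]
After 9 (swap(3, 4)): [5, 2, 4, 3, 1, 0]
After 10 (rotate_left(1, 5, k=3)): [5, 1, 0, 2, 4, 3]
After 11 (swap(3, 5)): [5, 1, 0, 3, 4, 2]
After 12 (swap(5, 4)): [5, 1, 0, 3, 2, 4]
After 13 (swap(1, 2)): [5, 0, 1, 3, 2, 4]
After 14 (reverse(1, 3)): [5, 3, 1, 0, 2, 4]
After 15 (reverse(0, 4)): [2, 0, 1, 3, 5, 4]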